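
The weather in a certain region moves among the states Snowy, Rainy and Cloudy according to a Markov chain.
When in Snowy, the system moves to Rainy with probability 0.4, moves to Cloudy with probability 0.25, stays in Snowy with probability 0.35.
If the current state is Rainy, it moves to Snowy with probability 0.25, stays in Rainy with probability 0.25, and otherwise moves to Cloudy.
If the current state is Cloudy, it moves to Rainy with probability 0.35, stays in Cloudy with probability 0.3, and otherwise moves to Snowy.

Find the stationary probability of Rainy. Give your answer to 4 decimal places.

0.3326

Let the stationary distribution be π with π = πP and π_1 + π_2 + π_3 = 1.
π_1 = 0.35·π_1 + 0.25·π_2 + 0.35·π_3
π_2 = 0.4·π_1 + 0.25·π_2 + 0.35·π_3
Solving with the normalization constraint gives π = (0.3167, 0.3326, 0.3507).
So the stationary probability of Rainy is 0.3326.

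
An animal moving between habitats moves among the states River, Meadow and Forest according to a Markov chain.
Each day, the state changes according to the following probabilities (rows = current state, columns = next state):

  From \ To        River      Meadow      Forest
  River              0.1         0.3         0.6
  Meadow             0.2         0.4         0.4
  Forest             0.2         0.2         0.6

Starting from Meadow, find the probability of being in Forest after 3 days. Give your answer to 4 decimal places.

Propagate the distribution vector 3 days from Meadow.
After 0 days: (0.0000, 1.0000, 0.0000)
After 1 day: (0.2000, 0.4000, 0.4000)
After 2 days: (0.1800, 0.3000, 0.5200)
After 3 days: (0.1820, 0.2780, 0.5400)
P(in Forest after 3 days) = 0.5400

0.5400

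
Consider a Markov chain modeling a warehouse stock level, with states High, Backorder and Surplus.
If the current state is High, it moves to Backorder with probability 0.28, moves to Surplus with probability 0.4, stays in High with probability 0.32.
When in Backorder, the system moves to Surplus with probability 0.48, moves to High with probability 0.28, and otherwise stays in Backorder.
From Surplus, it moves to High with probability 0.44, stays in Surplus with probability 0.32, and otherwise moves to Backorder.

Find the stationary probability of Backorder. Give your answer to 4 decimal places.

0.2543

Let the stationary distribution be π with π = πP and π_1 + π_2 + π_3 = 1.
π_1 = 0.32·π_1 + 0.28·π_2 + 0.44·π_3
π_2 = 0.28·π_1 + 0.24·π_2 + 0.24·π_3
Solving with the normalization constraint gives π = (0.3565, 0.2543, 0.3892).
So the stationary probability of Backorder is 0.2543.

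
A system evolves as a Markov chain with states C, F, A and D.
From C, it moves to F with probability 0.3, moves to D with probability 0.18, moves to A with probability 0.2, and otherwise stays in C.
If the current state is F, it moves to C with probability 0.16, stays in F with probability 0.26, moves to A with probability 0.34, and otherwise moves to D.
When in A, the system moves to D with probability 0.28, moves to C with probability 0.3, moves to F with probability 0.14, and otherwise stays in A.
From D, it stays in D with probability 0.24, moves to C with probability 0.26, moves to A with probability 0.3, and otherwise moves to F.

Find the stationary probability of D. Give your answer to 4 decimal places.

Let the stationary distribution be π with π = πP and π_1 + π_2 + π_3 + π_4 = 1.
π_1 = 0.32·π_1 + 0.16·π_2 + 0.3·π_3 + 0.26·π_4
π_2 = 0.3·π_1 + 0.26·π_2 + 0.14·π_3 + 0.2·π_4
π_3 = 0.2·π_1 + 0.34·π_2 + 0.28·π_3 + 0.3·π_4
Solving with the normalization constraint gives π = (0.2646, 0.2232, 0.2769, 0.2352).
So the stationary probability of D is 0.2352.

0.2352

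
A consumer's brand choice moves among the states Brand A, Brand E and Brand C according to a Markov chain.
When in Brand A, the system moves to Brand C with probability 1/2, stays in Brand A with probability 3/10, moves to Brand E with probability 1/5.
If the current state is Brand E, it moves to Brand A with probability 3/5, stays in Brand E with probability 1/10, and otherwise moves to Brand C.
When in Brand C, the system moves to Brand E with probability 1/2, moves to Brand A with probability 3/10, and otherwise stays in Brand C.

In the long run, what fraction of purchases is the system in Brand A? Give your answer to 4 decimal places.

Let the stationary distribution be π with π = πP and π_1 + π_2 + π_3 = 1.
π_1 = 0.3·π_1 + 0.6·π_2 + 0.3·π_3
π_2 = 0.2·π_1 + 0.1·π_2 + 0.5·π_3
Solving with the normalization constraint gives π = (0.3826, 0.2752, 0.3423).
So the stationary probability of Brand A is 0.3826.

0.3826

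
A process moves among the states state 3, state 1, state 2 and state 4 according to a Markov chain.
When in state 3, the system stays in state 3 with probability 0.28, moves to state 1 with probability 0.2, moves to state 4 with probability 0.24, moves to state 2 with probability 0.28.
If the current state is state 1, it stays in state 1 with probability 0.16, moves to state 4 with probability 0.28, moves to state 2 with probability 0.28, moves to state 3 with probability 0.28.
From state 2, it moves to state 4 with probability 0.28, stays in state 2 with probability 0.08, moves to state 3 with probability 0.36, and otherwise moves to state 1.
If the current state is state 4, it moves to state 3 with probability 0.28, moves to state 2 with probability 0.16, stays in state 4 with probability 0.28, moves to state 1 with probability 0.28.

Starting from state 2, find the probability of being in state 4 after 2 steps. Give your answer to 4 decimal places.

Propagate the distribution vector 2 steps from state 2.
After 0 steps: (0.0000, 0.0000, 1.0000, 0.0000)
After 1 step: (0.3600, 0.2800, 0.0800, 0.2800)
After 2 steps: (0.2864, 0.2176, 0.2304, 0.2656)
P(in state 4 after 2 steps) = 0.2656

0.2656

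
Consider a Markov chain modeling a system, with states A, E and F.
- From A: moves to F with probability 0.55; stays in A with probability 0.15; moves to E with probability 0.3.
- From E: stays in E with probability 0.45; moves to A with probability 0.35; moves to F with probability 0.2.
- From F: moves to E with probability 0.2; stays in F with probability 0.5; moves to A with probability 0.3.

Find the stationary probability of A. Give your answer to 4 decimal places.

0.2741

Let the stationary distribution be π with π = πP and π_1 + π_2 + π_3 = 1.
π_1 = 0.15·π_1 + 0.35·π_2 + 0.3·π_3
π_2 = 0.3·π_1 + 0.45·π_2 + 0.2·π_3
Solving with the normalization constraint gives π = (0.2741, 0.3032, 0.4227).
So the stationary probability of A is 0.2741.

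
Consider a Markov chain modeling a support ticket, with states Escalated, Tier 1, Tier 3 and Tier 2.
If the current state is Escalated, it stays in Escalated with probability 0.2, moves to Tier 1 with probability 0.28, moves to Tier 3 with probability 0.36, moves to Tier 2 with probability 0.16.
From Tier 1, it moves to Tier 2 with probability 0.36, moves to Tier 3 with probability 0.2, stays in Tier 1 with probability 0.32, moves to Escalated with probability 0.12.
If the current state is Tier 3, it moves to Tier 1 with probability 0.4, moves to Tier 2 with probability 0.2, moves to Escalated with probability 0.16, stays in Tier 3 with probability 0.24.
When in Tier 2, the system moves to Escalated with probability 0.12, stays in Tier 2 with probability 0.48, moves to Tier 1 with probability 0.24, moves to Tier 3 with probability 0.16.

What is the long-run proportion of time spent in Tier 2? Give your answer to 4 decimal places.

0.3377

Let the stationary distribution be π with π = πP and π_1 + π_2 + π_3 + π_4 = 1.
π_1 = 0.2·π_1 + 0.12·π_2 + 0.16·π_3 + 0.12·π_4
π_2 = 0.28·π_1 + 0.32·π_2 + 0.4·π_3 + 0.24·π_4
π_3 = 0.36·π_1 + 0.2·π_2 + 0.24·π_3 + 0.16·π_4
Solving with the normalization constraint gives π = (0.1399, 0.3048, 0.2176, 0.3377).
So the stationary probability of Tier 2 is 0.3377.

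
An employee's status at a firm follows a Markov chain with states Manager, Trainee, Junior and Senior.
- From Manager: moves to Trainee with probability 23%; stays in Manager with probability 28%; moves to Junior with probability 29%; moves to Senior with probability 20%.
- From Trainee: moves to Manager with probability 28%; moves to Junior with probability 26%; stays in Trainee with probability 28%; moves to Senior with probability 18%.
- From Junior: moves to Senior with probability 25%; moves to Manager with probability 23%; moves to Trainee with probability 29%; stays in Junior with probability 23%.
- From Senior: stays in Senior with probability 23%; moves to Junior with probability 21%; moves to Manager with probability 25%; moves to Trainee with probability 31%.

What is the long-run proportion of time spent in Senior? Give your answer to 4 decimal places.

0.2134

Let the stationary distribution be π with π = πP and π_1 + π_2 + π_3 + π_4 = 1.
π_1 = 0.28·π_1 + 0.28·π_2 + 0.23·π_3 + 0.25·π_4
π_2 = 0.23·π_1 + 0.28·π_2 + 0.29·π_3 + 0.31·π_4
π_3 = 0.29·π_1 + 0.26·π_2 + 0.23·π_3 + 0.21·π_4
Solving with the normalization constraint gives π = (0.2611, 0.2758, 0.2497, 0.2134).
So the stationary probability of Senior is 0.2134.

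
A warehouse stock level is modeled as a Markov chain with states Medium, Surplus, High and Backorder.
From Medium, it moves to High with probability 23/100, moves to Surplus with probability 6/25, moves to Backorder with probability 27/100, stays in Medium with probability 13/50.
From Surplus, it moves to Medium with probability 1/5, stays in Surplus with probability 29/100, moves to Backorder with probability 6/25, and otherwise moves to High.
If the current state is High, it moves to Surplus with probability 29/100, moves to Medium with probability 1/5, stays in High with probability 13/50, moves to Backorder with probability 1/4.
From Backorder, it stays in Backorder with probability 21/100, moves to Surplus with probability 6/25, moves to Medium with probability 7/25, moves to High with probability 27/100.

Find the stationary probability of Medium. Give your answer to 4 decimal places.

0.2334

Let the stationary distribution be π with π = πP and π_1 + π_2 + π_3 + π_4 = 1.
π_1 = 0.26·π_1 + 0.2·π_2 + 0.2·π_3 + 0.28·π_4
π_2 = 0.24·π_1 + 0.29·π_2 + 0.29·π_3 + 0.24·π_4
π_3 = 0.23·π_1 + 0.27·π_2 + 0.26·π_3 + 0.27·π_4
Solving with the normalization constraint gives π = (0.2334, 0.2662, 0.2581, 0.2423).
So the stationary probability of Medium is 0.2334.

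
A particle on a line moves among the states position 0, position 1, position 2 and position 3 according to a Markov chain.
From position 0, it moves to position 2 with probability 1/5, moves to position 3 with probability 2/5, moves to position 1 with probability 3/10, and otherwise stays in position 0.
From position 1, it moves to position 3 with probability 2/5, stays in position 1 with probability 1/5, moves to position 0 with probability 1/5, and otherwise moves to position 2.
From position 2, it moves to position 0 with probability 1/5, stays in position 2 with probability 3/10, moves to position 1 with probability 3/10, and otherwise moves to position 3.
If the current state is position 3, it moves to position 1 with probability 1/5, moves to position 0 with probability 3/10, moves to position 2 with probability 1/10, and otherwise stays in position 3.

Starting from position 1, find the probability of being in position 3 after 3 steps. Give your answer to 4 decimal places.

0.3640

Propagate the distribution vector 3 steps from position 1.
After 0 steps: (0.0000, 1.0000, 0.0000, 0.0000)
After 1 step: (0.2000, 0.2000, 0.2000, 0.4000)
After 2 steps: (0.2200, 0.2400, 0.1800, 0.3600)
After 3 steps: (0.2140, 0.2400, 0.1820, 0.3640)
P(in position 3 after 3 steps) = 0.3640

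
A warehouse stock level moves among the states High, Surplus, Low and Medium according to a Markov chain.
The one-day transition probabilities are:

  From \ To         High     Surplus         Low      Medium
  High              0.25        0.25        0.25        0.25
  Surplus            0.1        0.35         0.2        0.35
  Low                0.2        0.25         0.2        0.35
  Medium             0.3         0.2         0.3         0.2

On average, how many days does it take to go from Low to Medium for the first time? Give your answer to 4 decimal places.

Let t(s) be the expected number of days to first reach Medium from state s, with t(Medium) = 0. Conditioning on the first day:
t(High) = 1 + 0.25·t(High) + 0.25·t(Surplus) + 0.25·t(Low)
t(Surplus) = 1 + 0.1·t(High) + 0.35·t(Surplus) + 0.2·t(Low)
t(Low) = 1 + 0.2·t(High) + 0.25·t(Surplus) + 0.2·t(Low)
Solving: t(High) = 3.3304, t(Surplus) = 2.9780, t(Low) = 3.0132.
Expected days from Low to Medium: 3.0132.

3.0132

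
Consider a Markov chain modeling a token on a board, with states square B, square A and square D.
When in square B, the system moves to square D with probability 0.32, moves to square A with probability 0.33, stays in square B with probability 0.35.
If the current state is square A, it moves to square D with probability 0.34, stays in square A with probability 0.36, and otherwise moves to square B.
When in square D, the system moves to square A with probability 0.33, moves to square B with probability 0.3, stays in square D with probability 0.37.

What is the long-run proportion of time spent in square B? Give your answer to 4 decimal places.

Let the stationary distribution be π with π = πP and π_1 + π_2 + π_3 = 1.
π_1 = 0.35·π_1 + 0.3·π_2 + 0.3·π_3
π_2 = 0.33·π_1 + 0.36·π_2 + 0.33·π_3
Solving with the normalization constraint gives π = (0.3158, 0.3402, 0.3440).
So the stationary probability of square B is 0.3158.

0.3158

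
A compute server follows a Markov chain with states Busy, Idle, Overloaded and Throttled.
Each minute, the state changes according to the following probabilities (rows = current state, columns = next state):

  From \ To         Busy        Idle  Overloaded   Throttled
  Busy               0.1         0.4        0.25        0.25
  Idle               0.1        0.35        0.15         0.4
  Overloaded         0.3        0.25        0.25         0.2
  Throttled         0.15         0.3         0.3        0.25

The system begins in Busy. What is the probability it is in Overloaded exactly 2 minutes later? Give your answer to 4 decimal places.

0.2225

Propagate the distribution vector 2 minutes from Busy.
After 0 minutes: (1.0000, 0.0000, 0.0000, 0.0000)
After 1 minute: (0.1000, 0.4000, 0.2500, 0.2500)
After 2 minutes: (0.1625, 0.3175, 0.2225, 0.2975)
P(in Overloaded after 2 minutes) = 0.2225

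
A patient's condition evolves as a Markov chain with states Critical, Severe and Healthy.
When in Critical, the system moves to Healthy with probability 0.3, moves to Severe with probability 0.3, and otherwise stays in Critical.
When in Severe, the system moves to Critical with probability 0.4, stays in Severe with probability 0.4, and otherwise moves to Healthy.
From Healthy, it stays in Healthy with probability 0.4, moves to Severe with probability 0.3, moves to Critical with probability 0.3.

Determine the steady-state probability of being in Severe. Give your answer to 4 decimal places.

Let the stationary distribution be π with π = πP and π_1 + π_2 + π_3 = 1.
π_1 = 0.4·π_1 + 0.4·π_2 + 0.3·π_3
π_2 = 0.3·π_1 + 0.4·π_2 + 0.3·π_3
Solving with the normalization constraint gives π = (0.3704, 0.3333, 0.2963).
So the stationary probability of Severe is 0.3333.

0.3333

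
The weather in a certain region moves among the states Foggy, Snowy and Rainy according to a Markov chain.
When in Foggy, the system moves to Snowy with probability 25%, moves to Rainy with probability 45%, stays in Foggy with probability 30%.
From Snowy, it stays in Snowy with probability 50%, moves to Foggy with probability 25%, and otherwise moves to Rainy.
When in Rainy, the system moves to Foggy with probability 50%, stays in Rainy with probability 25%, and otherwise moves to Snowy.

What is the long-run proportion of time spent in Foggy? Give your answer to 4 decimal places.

Let the stationary distribution be π with π = πP and π_1 + π_2 + π_3 = 1.
π_1 = 0.3·π_1 + 0.25·π_2 + 0.5·π_3
π_2 = 0.25·π_1 + 0.5·π_2 + 0.25·π_3
Solving with the normalization constraint gives π = (0.3472, 0.3333, 0.3194).
So the stationary probability of Foggy is 0.3472.

0.3472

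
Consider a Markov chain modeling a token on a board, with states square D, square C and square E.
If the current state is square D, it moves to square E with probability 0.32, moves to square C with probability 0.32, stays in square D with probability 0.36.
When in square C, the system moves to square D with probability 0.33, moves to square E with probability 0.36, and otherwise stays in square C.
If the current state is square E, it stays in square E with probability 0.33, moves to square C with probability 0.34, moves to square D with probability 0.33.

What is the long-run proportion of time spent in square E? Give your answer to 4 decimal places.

Let the stationary distribution be π with π = πP and π_1 + π_2 + π_3 = 1.
π_1 = 0.36·π_1 + 0.33·π_2 + 0.33·π_3
π_2 = 0.32·π_1 + 0.31·π_2 + 0.34·π_3
Solving with the normalization constraint gives π = (0.3402, 0.3235, 0.3363).
So the stationary probability of square E is 0.3363.

0.3363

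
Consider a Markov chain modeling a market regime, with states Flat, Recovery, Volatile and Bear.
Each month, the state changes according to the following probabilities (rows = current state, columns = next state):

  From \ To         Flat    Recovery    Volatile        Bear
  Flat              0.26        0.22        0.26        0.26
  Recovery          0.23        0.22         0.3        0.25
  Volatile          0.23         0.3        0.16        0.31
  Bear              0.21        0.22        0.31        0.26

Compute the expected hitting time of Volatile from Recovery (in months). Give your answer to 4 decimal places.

3.4098

Let t(s) be the expected number of months to first reach Volatile from state s, with t(Volatile) = 0. Conditioning on the first month:
t(Flat) = 1 + 0.26·t(Flat) + 0.22·t(Recovery) + 0.26·t(Bear)
t(Recovery) = 1 + 0.23·t(Flat) + 0.22·t(Recovery) + 0.25·t(Bear)
t(Bear) = 1 + 0.21·t(Flat) + 0.22·t(Recovery) + 0.26·t(Bear)
Solving: t(Flat) = 3.5500, t(Recovery) = 3.4098, t(Bear) = 3.3725.
Expected months from Recovery to Volatile: 3.4098.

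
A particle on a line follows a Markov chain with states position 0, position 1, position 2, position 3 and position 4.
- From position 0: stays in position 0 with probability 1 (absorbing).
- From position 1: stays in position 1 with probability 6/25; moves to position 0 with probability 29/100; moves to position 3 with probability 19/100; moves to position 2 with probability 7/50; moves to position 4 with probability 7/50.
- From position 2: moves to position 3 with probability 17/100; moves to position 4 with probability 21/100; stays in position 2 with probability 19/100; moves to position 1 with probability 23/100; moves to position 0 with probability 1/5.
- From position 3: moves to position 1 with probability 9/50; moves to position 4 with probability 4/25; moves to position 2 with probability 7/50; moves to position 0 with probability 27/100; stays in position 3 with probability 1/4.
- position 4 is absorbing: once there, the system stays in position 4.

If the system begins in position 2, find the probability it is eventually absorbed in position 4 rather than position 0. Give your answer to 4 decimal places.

0.4421

Let h(s) be the probability of absorption at position 4 starting from transient state s. Then h(position 4) = 1 and h(position 0) = 0. By first-step analysis:
h(position 1) = 0.29·0 + 0.24·h(position 1) + 0.14·h(position 2) + 0.19·h(position 3) + 0.14·1
h(position 2) = 0.2·0 + 0.23·h(position 1) + 0.19·h(position 2) + 0.17·h(position 3) + 0.21·1
h(position 3) = 0.27·0 + 0.18·h(position 1) + 0.14·h(position 2) + 0.25·h(position 3) + 0.16·1
Solving: h(position 1) = 0.3613, h(position 2) = 0.4421, h(position 3) = 0.3826.
Starting from position 2, the probability is 0.4421.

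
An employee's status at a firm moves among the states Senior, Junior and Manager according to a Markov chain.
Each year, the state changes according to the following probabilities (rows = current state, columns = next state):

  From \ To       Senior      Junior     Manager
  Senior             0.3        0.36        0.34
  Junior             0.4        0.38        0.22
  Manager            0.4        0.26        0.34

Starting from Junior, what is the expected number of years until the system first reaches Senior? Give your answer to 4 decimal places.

Let t(s) be the expected number of years to first reach Senior from state s, with t(Senior) = 0. Conditioning on the first year:
t(Junior) = 1 + 0.38·t(Junior) + 0.22·t(Manager)
t(Manager) = 1 + 0.26·t(Junior) + 0.34·t(Manager)
Solving: t(Junior) = 2.5000, t(Manager) = 2.5000.
Expected years from Junior to Senior: 2.5000.

2.5000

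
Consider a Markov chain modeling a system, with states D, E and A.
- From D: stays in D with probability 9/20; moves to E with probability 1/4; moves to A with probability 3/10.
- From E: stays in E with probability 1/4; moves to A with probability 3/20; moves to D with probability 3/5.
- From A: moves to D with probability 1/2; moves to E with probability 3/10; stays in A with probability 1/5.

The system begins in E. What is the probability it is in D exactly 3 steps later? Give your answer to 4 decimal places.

Propagate the distribution vector 3 steps from E.
After 0 steps: (0.0000, 1.0000, 0.0000)
After 1 step: (0.6000, 0.2500, 0.1500)
After 2 steps: (0.4950, 0.2575, 0.2475)
After 3 steps: (0.5010, 0.2624, 0.2366)
P(in D after 3 steps) = 0.5010

0.5010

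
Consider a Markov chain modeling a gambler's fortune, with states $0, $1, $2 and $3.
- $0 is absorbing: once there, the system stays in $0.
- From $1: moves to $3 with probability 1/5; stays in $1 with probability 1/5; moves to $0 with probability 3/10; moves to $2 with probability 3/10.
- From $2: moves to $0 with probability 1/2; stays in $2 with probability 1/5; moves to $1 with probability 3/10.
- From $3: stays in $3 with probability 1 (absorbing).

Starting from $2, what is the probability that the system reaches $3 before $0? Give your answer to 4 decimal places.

0.1091

Let h(s) be the probability of absorption at $3 starting from transient state s. Then h($3) = 1 and h($0) = 0. By first-step analysis:
h($1) = 0.3·0 + 0.2·h($1) + 0.3·h($2) + 0.2·1
h($2) = 0.5·0 + 0.3·h($1) + 0.2·h($2)
Solving: h($1) = 0.2909, h($2) = 0.1091.
Starting from $2, the probability is 0.1091.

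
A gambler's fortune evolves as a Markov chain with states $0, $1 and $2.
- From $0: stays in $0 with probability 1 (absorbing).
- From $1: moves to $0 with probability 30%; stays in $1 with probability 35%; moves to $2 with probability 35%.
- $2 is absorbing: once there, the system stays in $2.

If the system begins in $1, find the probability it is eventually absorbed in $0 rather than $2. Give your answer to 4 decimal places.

0.4615

Let h(s) be the probability of absorption at $0 starting from transient state s. Then h($0) = 1 and h($2) = 0. By first-step analysis:
h($1) = 0.3·1 + 0.35·h($1) + 0.35·0
Solving: h($1) = 0.4615.
Starting from $1, the probability is 0.4615.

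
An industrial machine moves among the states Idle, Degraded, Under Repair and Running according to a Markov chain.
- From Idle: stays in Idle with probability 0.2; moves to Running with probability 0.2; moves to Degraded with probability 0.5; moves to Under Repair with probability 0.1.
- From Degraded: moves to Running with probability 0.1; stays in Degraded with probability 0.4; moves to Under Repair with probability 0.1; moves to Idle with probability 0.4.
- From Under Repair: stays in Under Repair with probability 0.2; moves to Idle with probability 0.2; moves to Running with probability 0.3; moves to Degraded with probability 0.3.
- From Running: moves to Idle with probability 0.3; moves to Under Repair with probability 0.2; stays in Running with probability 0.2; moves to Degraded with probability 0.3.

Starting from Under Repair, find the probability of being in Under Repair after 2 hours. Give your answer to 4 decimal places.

Propagate the distribution vector 2 hours from Under Repair.
After 0 hours: (0.0000, 0.0000, 1.0000, 0.0000)
After 1 hour: (0.2000, 0.3000, 0.2000, 0.3000)
After 2 hours: (0.2900, 0.3700, 0.1500, 0.1900)
P(in Under Repair after 2 hours) = 0.1500

0.1500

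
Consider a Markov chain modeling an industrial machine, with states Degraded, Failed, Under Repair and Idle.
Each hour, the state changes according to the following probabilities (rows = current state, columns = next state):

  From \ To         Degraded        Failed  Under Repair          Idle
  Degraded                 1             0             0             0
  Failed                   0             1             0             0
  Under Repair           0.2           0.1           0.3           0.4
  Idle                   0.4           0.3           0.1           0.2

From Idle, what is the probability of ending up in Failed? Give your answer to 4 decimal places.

0.4231

Let h(s) be the probability of absorption at Failed starting from transient state s. Then h(Failed) = 1 and h(Degraded) = 0. By first-step analysis:
h(Under Repair) = 0.2·0 + 0.1·1 + 0.3·h(Under Repair) + 0.4·h(Idle)
h(Idle) = 0.4·0 + 0.3·1 + 0.1·h(Under Repair) + 0.2·h(Idle)
Solving: h(Under Repair) = 0.3846, h(Idle) = 0.4231.
Starting from Idle, the probability is 0.4231.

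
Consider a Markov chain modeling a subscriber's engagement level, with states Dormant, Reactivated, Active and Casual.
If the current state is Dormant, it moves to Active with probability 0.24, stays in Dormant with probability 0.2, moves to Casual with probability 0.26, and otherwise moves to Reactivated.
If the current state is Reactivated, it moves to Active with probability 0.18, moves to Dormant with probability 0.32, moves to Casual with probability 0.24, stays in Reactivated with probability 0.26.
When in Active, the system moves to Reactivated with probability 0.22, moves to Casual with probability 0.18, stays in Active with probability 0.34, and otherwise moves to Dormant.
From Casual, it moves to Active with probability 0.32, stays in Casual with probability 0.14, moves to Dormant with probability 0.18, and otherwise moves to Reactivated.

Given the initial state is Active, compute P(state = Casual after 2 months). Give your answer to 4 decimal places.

Propagate the distribution vector 2 months from Active.
After 0 months: (0.0000, 0.0000, 1.0000, 0.0000)
After 1 month: (0.2600, 0.2200, 0.3400, 0.1800)
After 2 months: (0.2432, 0.2748, 0.2752, 0.2068)
P(in Casual after 2 months) = 0.2068

0.2068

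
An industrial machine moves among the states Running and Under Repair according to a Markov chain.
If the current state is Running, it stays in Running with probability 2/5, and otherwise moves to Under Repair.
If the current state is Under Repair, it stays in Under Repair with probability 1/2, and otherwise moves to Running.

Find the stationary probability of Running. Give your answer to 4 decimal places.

Let the stationary distribution be π with π = πP and π_1 + π_2 = 1.
π_1 = 0.4·π_1 + 0.5·π_2
Solving with the normalization constraint gives π = (0.4545, 0.5455).
So the stationary probability of Running is 0.4545.

0.4545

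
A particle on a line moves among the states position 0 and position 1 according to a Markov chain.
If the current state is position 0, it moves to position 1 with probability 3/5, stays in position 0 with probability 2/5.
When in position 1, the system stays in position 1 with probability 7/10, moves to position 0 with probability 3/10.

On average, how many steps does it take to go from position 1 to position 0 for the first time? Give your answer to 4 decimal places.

Let t(s) be the expected number of steps to first reach position 0 from state s, with t(position 0) = 0. Conditioning on the first step:
t(position 1) = 1 + 0.7·t(position 1)
Solving: t(position 1) = 3.3333.
Expected steps from position 1 to position 0: 3.3333.

3.3333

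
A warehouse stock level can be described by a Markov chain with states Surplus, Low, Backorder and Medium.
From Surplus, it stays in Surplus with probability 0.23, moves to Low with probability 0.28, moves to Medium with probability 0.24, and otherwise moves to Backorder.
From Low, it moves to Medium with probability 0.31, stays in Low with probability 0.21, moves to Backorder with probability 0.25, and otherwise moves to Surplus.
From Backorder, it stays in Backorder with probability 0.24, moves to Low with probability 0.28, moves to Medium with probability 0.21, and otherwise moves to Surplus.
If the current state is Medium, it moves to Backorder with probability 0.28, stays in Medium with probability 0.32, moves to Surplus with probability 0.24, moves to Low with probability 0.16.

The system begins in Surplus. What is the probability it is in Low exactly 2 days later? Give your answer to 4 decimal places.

Propagate the distribution vector 2 days from Surplus.
After 0 days: (1.0000, 0.0000, 0.0000, 0.0000)
After 1 day: (0.2300, 0.2800, 0.2500, 0.2400)
After 2 days: (0.2424, 0.2316, 0.2547, 0.2713)
P(in Low after 2 days) = 0.2316

0.2316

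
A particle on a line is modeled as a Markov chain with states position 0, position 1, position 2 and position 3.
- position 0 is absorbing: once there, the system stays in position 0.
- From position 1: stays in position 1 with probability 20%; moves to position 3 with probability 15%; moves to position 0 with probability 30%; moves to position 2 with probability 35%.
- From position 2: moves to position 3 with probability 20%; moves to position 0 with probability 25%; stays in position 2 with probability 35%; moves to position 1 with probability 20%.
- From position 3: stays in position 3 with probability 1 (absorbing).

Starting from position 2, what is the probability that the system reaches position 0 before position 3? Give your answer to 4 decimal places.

0.5778

Let h(s) be the probability of absorption at position 0 starting from transient state s. Then h(position 0) = 1 and h(position 3) = 0. By first-step analysis:
h(position 1) = 0.3·1 + 0.2·h(position 1) + 0.35·h(position 2) + 0.15·0
h(position 2) = 0.25·1 + 0.2·h(position 1) + 0.35·h(position 2) + 0.2·0
Solving: h(position 1) = 0.6278, h(position 2) = 0.5778.
Starting from position 2, the probability is 0.5778.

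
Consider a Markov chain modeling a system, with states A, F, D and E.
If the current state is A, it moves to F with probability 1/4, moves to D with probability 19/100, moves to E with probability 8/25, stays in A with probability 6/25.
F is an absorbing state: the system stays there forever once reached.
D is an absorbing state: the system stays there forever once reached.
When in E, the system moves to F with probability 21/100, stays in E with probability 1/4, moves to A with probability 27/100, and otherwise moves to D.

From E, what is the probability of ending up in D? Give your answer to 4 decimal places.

0.5304

Let h(s) be the probability of absorption at D starting from transient state s. Then h(D) = 1 and h(F) = 0. By first-step analysis:
h(A) = 0.24·h(A) + 0.25·0 + 0.19·1 + 0.32·h(E)
h(E) = 0.27·h(A) + 0.21·0 + 0.27·1 + 0.25·h(E)
Solving: h(A) = 0.4733, h(E) = 0.5304.
Starting from E, the probability is 0.5304.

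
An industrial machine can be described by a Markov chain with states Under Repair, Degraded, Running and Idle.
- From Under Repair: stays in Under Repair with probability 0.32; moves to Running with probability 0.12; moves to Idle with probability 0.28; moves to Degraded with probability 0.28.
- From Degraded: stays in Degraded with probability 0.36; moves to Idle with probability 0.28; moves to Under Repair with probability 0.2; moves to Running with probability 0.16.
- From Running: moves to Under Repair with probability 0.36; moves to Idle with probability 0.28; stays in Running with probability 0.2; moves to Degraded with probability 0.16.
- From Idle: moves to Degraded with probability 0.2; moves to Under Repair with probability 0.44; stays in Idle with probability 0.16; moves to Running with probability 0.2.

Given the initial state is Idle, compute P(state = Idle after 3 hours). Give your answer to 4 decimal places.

Propagate the distribution vector 3 hours from Idle.
After 0 hours: (0.0000, 0.0000, 0.0000, 1.0000)
After 1 hour: (0.4400, 0.2000, 0.2000, 0.1600)
After 2 hours: (0.3232, 0.2592, 0.1568, 0.2608)
After 3 hours: (0.3265, 0.2611, 0.1638, 0.2487)
P(in Idle after 3 hours) = 0.2487

0.2487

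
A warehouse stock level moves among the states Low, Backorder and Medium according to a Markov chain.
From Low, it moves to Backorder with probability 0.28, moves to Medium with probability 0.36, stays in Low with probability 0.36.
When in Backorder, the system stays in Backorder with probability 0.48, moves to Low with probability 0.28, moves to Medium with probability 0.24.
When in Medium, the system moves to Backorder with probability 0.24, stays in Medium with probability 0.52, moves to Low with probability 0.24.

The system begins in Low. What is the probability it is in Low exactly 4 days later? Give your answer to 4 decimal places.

0.2877

Propagate the distribution vector 4 days from Low.
After 0 days: (1.0000, 0.0000, 0.0000)
After 1 day: (0.3600, 0.2800, 0.3600)
After 2 days: (0.2944, 0.3216, 0.3840)
After 3 days: (0.2882, 0.3290, 0.3828)
After 4 days: (0.2877, 0.3305, 0.3818)
P(in Low after 4 days) = 0.2877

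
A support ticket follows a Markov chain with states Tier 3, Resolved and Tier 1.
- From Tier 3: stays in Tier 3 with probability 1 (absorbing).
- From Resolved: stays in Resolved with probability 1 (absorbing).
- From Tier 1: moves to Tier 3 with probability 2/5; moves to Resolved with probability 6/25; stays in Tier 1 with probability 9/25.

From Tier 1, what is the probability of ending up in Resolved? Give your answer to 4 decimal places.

0.3750

Let h(s) be the probability of absorption at Resolved starting from transient state s. Then h(Resolved) = 1 and h(Tier 3) = 0. By first-step analysis:
h(Tier 1) = 0.4·0 + 0.24·1 + 0.36·h(Tier 1)
Solving: h(Tier 1) = 0.3750.
Starting from Tier 1, the probability is 0.3750.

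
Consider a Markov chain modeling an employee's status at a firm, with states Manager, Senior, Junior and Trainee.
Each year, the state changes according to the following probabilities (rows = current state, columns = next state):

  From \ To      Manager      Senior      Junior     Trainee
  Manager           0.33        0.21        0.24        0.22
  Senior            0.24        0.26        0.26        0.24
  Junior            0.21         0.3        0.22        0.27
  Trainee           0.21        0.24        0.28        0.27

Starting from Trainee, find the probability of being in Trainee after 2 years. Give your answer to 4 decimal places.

0.2523

Propagate the distribution vector 2 years from Trainee.
After 0 years: (0.0000, 0.0000, 0.0000, 1.0000)
After 1 year: (0.2100, 0.2400, 0.2800, 0.2700)
After 2 years: (0.2424, 0.2553, 0.2500, 0.2523)
P(in Trainee after 2 years) = 0.2523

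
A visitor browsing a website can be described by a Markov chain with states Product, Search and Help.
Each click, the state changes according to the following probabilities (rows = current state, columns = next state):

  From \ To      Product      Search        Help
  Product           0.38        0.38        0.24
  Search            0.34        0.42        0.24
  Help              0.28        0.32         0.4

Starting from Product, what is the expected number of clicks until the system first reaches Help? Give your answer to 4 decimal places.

Let t(s) be the expected number of clicks to first reach Help from state s, with t(Help) = 0. Conditioning on the first click:
t(Product) = 1 + 0.38·t(Product) + 0.38·t(Search)
t(Search) = 1 + 0.34·t(Product) + 0.42·t(Search)
Solving: t(Product) = 4.1667, t(Search) = 4.1667.
Expected clicks from Product to Help: 4.1667.

4.1667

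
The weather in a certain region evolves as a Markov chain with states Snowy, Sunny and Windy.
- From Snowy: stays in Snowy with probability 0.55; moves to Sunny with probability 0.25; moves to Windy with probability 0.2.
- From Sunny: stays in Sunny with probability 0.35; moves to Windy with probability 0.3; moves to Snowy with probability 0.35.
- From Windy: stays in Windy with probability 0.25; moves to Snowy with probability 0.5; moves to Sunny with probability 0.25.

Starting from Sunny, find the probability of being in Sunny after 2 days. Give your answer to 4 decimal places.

Sum over the intermediate state after 1 day:
P = P(Sunny→Snowy)·P(Snowy→Sunny) + P(Sunny→Sunny)·P(Sunny→Sunny) + P(Sunny→Windy)·P(Windy→Sunny)
  = 0.35×0.25 + 0.35×0.35 + 0.3×0.25
  = 0.0875 + 0.1225 + 0.0750 = 0.2850

0.2850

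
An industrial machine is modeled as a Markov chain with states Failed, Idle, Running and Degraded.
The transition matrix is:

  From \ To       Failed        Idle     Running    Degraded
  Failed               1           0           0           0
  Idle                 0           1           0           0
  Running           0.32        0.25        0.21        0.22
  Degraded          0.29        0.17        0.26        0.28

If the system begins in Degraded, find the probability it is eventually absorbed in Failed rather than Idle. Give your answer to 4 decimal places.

Let h(s) be the probability of absorption at Failed starting from transient state s. Then h(Failed) = 1 and h(Idle) = 0. By first-step analysis:
h(Running) = 0.32·1 + 0.25·0 + 0.21·h(Running) + 0.22·h(Degraded)
h(Degraded) = 0.29·1 + 0.17·0 + 0.26·h(Running) + 0.28·h(Degraded)
Solving: h(Running) = 0.5751, h(Degraded) = 0.6104.
Starting from Degraded, the probability is 0.6104.

0.6104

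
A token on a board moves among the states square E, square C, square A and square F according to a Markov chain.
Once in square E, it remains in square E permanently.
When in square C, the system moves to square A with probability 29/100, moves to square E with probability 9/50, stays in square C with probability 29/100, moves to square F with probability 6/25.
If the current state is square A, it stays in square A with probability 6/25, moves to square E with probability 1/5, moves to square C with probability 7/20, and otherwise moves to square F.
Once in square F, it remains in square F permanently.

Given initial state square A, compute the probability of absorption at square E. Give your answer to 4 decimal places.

Let h(s) be the probability of absorption at square E starting from transient state s. Then h(square E) = 1 and h(square F) = 0. By first-step analysis:
h(square C) = 0.18·1 + 0.29·h(square C) + 0.29·h(square A) + 0.24·0
h(square A) = 0.2·1 + 0.35·h(square C) + 0.24·h(square A) + 0.21·0
Solving: h(square C) = 0.4446, h(square A) = 0.4679.
Starting from square A, the probability is 0.4679.

0.4679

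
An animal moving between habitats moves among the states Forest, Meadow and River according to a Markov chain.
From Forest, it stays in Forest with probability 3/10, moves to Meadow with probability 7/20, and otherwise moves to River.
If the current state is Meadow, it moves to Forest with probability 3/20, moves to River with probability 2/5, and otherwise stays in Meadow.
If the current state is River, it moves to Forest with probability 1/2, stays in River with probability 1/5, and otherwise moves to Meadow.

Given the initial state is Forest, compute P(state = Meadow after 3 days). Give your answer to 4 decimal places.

0.3710

Propagate the distribution vector 3 days from Forest.
After 0 days: (1.0000, 0.0000, 0.0000)
After 1 day: (0.3000, 0.3500, 0.3500)
After 2 days: (0.3175, 0.3675, 0.3150)
After 3 days: (0.3079, 0.3710, 0.3211)
P(in Meadow after 3 days) = 0.3710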